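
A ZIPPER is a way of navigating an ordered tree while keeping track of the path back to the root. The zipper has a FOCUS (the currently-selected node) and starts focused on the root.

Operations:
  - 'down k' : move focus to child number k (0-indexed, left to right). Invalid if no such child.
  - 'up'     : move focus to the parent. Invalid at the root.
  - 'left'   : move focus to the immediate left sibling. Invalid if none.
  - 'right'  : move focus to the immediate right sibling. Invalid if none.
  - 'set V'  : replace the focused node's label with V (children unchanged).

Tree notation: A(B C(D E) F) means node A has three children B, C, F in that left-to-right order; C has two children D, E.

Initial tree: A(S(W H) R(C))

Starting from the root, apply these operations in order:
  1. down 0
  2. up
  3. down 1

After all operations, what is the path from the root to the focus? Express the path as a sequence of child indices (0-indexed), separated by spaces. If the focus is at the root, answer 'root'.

Step 1 (down 0): focus=S path=0 depth=1 children=['W', 'H'] left=[] right=['R'] parent=A
Step 2 (up): focus=A path=root depth=0 children=['S', 'R'] (at root)
Step 3 (down 1): focus=R path=1 depth=1 children=['C'] left=['S'] right=[] parent=A

Answer: 1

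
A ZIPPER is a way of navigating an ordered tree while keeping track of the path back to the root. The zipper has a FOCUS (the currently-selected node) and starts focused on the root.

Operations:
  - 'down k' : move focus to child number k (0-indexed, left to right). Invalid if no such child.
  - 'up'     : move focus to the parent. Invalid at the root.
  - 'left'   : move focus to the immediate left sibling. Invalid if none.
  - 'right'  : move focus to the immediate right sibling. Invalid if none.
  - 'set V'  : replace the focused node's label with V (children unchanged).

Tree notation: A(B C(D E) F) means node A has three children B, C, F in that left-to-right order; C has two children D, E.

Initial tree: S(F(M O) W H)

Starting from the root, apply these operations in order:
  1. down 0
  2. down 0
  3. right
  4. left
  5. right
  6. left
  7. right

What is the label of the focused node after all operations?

Answer: O

Derivation:
Step 1 (down 0): focus=F path=0 depth=1 children=['M', 'O'] left=[] right=['W', 'H'] parent=S
Step 2 (down 0): focus=M path=0/0 depth=2 children=[] left=[] right=['O'] parent=F
Step 3 (right): focus=O path=0/1 depth=2 children=[] left=['M'] right=[] parent=F
Step 4 (left): focus=M path=0/0 depth=2 children=[] left=[] right=['O'] parent=F
Step 5 (right): focus=O path=0/1 depth=2 children=[] left=['M'] right=[] parent=F
Step 6 (left): focus=M path=0/0 depth=2 children=[] left=[] right=['O'] parent=F
Step 7 (right): focus=O path=0/1 depth=2 children=[] left=['M'] right=[] parent=F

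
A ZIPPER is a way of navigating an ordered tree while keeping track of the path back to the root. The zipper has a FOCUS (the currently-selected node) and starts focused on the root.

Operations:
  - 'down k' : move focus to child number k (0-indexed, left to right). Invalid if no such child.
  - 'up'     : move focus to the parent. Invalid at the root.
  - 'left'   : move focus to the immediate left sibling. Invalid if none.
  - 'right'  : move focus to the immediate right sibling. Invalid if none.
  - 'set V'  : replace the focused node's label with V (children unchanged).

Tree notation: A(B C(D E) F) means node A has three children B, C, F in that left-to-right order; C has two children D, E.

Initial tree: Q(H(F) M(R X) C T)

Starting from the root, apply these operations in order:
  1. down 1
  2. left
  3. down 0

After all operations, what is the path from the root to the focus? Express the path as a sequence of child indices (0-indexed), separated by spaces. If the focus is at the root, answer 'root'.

Answer: 0 0

Derivation:
Step 1 (down 1): focus=M path=1 depth=1 children=['R', 'X'] left=['H'] right=['C', 'T'] parent=Q
Step 2 (left): focus=H path=0 depth=1 children=['F'] left=[] right=['M', 'C', 'T'] parent=Q
Step 3 (down 0): focus=F path=0/0 depth=2 children=[] left=[] right=[] parent=H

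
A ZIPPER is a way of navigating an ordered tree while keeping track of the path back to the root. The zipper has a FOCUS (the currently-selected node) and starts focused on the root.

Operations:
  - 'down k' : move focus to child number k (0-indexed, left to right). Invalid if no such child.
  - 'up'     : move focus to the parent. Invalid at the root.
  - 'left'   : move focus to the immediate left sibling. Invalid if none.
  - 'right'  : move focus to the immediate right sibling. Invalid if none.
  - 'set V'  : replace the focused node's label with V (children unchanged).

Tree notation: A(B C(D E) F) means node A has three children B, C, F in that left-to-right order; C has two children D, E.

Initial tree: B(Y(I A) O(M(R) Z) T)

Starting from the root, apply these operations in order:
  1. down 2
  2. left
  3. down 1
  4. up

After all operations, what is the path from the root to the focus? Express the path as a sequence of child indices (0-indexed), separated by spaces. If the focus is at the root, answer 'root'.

Answer: 1

Derivation:
Step 1 (down 2): focus=T path=2 depth=1 children=[] left=['Y', 'O'] right=[] parent=B
Step 2 (left): focus=O path=1 depth=1 children=['M', 'Z'] left=['Y'] right=['T'] parent=B
Step 3 (down 1): focus=Z path=1/1 depth=2 children=[] left=['M'] right=[] parent=O
Step 4 (up): focus=O path=1 depth=1 children=['M', 'Z'] left=['Y'] right=['T'] parent=B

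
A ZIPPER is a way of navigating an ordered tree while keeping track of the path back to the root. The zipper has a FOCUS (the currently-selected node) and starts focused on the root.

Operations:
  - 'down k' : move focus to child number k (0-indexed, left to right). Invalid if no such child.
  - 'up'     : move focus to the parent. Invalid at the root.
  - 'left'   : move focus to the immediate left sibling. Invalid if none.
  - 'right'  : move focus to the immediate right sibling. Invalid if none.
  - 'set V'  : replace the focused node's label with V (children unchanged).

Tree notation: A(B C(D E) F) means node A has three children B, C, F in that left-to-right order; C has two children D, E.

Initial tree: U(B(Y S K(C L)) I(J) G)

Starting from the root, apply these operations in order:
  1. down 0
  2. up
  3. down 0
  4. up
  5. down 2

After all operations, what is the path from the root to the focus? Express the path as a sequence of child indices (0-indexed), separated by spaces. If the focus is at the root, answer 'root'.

Step 1 (down 0): focus=B path=0 depth=1 children=['Y', 'S', 'K'] left=[] right=['I', 'G'] parent=U
Step 2 (up): focus=U path=root depth=0 children=['B', 'I', 'G'] (at root)
Step 3 (down 0): focus=B path=0 depth=1 children=['Y', 'S', 'K'] left=[] right=['I', 'G'] parent=U
Step 4 (up): focus=U path=root depth=0 children=['B', 'I', 'G'] (at root)
Step 5 (down 2): focus=G path=2 depth=1 children=[] left=['B', 'I'] right=[] parent=U

Answer: 2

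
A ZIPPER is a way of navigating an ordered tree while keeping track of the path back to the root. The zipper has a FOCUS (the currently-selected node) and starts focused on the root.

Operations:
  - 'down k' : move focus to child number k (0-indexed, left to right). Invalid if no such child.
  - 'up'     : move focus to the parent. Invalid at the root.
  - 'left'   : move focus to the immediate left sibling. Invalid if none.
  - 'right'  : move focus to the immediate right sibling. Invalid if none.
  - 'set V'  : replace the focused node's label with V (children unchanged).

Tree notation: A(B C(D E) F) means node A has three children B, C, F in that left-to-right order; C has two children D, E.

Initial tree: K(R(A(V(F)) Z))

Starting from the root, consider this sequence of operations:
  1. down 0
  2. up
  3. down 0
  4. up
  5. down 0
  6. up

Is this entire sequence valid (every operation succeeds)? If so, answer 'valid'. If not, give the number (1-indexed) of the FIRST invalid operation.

Step 1 (down 0): focus=R path=0 depth=1 children=['A', 'Z'] left=[] right=[] parent=K
Step 2 (up): focus=K path=root depth=0 children=['R'] (at root)
Step 3 (down 0): focus=R path=0 depth=1 children=['A', 'Z'] left=[] right=[] parent=K
Step 4 (up): focus=K path=root depth=0 children=['R'] (at root)
Step 5 (down 0): focus=R path=0 depth=1 children=['A', 'Z'] left=[] right=[] parent=K
Step 6 (up): focus=K path=root depth=0 children=['R'] (at root)

Answer: valid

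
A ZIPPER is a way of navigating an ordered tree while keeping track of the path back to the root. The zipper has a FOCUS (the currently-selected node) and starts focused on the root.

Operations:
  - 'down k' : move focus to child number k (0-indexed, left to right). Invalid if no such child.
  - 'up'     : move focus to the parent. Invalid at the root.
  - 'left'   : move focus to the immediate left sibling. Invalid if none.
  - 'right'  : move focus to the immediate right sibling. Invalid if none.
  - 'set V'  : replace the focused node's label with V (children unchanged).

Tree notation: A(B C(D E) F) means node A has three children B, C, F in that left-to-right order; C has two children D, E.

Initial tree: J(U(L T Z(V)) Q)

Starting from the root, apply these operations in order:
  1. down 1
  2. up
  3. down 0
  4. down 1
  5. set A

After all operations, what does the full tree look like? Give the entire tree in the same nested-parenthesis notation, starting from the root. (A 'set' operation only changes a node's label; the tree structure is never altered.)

Answer: J(U(L A Z(V)) Q)

Derivation:
Step 1 (down 1): focus=Q path=1 depth=1 children=[] left=['U'] right=[] parent=J
Step 2 (up): focus=J path=root depth=0 children=['U', 'Q'] (at root)
Step 3 (down 0): focus=U path=0 depth=1 children=['L', 'T', 'Z'] left=[] right=['Q'] parent=J
Step 4 (down 1): focus=T path=0/1 depth=2 children=[] left=['L'] right=['Z'] parent=U
Step 5 (set A): focus=A path=0/1 depth=2 children=[] left=['L'] right=['Z'] parent=U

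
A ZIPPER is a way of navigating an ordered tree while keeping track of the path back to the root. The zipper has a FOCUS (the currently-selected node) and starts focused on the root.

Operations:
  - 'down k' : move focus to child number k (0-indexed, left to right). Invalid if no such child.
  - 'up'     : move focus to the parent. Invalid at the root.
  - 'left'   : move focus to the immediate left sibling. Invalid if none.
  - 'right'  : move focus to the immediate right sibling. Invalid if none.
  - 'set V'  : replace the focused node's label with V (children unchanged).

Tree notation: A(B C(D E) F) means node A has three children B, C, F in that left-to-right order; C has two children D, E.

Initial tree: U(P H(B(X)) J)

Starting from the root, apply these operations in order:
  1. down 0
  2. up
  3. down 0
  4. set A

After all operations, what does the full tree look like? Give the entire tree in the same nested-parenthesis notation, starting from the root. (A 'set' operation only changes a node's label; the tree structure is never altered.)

Answer: U(A H(B(X)) J)

Derivation:
Step 1 (down 0): focus=P path=0 depth=1 children=[] left=[] right=['H', 'J'] parent=U
Step 2 (up): focus=U path=root depth=0 children=['P', 'H', 'J'] (at root)
Step 3 (down 0): focus=P path=0 depth=1 children=[] left=[] right=['H', 'J'] parent=U
Step 4 (set A): focus=A path=0 depth=1 children=[] left=[] right=['H', 'J'] parent=U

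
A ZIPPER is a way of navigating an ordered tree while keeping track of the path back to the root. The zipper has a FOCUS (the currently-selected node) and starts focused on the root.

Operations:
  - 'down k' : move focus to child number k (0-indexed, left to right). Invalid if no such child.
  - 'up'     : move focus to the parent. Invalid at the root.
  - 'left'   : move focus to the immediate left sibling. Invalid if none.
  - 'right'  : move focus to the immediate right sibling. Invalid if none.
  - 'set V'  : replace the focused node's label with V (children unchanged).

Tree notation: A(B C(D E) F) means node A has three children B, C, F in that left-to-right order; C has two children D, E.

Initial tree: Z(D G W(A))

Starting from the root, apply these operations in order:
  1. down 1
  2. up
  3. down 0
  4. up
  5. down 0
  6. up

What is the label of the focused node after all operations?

Answer: Z

Derivation:
Step 1 (down 1): focus=G path=1 depth=1 children=[] left=['D'] right=['W'] parent=Z
Step 2 (up): focus=Z path=root depth=0 children=['D', 'G', 'W'] (at root)
Step 3 (down 0): focus=D path=0 depth=1 children=[] left=[] right=['G', 'W'] parent=Z
Step 4 (up): focus=Z path=root depth=0 children=['D', 'G', 'W'] (at root)
Step 5 (down 0): focus=D path=0 depth=1 children=[] left=[] right=['G', 'W'] parent=Z
Step 6 (up): focus=Z path=root depth=0 children=['D', 'G', 'W'] (at root)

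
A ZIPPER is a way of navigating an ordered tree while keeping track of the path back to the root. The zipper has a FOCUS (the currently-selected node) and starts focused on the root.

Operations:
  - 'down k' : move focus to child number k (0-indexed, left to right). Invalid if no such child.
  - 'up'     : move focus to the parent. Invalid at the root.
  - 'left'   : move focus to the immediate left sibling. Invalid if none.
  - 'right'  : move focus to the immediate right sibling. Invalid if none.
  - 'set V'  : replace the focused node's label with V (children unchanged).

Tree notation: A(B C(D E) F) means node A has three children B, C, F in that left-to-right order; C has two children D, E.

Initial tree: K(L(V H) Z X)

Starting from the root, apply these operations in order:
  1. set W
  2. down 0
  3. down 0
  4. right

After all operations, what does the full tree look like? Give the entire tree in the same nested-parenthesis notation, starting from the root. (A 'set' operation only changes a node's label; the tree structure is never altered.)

Step 1 (set W): focus=W path=root depth=0 children=['L', 'Z', 'X'] (at root)
Step 2 (down 0): focus=L path=0 depth=1 children=['V', 'H'] left=[] right=['Z', 'X'] parent=W
Step 3 (down 0): focus=V path=0/0 depth=2 children=[] left=[] right=['H'] parent=L
Step 4 (right): focus=H path=0/1 depth=2 children=[] left=['V'] right=[] parent=L

Answer: W(L(V H) Z X)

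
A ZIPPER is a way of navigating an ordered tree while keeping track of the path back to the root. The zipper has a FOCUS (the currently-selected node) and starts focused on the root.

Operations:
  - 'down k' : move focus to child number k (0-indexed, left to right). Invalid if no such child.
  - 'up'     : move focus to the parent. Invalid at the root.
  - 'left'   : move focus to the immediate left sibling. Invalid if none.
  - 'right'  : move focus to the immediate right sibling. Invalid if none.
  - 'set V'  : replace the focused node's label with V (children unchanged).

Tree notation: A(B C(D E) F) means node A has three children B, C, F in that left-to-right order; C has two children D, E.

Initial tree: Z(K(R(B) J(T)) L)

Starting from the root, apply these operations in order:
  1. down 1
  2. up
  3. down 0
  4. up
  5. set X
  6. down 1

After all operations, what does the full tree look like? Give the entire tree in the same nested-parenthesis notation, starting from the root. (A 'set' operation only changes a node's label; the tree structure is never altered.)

Answer: X(K(R(B) J(T)) L)

Derivation:
Step 1 (down 1): focus=L path=1 depth=1 children=[] left=['K'] right=[] parent=Z
Step 2 (up): focus=Z path=root depth=0 children=['K', 'L'] (at root)
Step 3 (down 0): focus=K path=0 depth=1 children=['R', 'J'] left=[] right=['L'] parent=Z
Step 4 (up): focus=Z path=root depth=0 children=['K', 'L'] (at root)
Step 5 (set X): focus=X path=root depth=0 children=['K', 'L'] (at root)
Step 6 (down 1): focus=L path=1 depth=1 children=[] left=['K'] right=[] parent=X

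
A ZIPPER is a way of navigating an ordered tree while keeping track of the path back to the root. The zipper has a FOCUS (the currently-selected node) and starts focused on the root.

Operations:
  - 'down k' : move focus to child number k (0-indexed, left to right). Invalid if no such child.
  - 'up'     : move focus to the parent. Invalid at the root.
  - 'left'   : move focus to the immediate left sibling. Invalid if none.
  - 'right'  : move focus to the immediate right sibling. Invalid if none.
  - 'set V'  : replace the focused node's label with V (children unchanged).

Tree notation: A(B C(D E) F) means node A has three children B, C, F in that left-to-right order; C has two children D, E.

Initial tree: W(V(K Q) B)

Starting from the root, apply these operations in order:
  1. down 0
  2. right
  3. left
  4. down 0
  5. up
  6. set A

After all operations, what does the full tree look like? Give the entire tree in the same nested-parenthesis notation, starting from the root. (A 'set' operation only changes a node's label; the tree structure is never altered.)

Answer: W(A(K Q) B)

Derivation:
Step 1 (down 0): focus=V path=0 depth=1 children=['K', 'Q'] left=[] right=['B'] parent=W
Step 2 (right): focus=B path=1 depth=1 children=[] left=['V'] right=[] parent=W
Step 3 (left): focus=V path=0 depth=1 children=['K', 'Q'] left=[] right=['B'] parent=W
Step 4 (down 0): focus=K path=0/0 depth=2 children=[] left=[] right=['Q'] parent=V
Step 5 (up): focus=V path=0 depth=1 children=['K', 'Q'] left=[] right=['B'] parent=W
Step 6 (set A): focus=A path=0 depth=1 children=['K', 'Q'] left=[] right=['B'] parent=W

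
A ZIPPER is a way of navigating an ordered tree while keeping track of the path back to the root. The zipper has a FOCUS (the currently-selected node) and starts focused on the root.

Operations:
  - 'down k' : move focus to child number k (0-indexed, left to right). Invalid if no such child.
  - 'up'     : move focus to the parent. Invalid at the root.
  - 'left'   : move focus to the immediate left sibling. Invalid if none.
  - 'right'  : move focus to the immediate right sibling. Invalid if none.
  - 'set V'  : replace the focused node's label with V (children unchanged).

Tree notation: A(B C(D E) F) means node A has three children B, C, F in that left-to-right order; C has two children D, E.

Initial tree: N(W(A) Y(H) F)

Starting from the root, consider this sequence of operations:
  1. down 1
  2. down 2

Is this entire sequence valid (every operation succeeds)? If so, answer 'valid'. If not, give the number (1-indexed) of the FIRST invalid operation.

Step 1 (down 1): focus=Y path=1 depth=1 children=['H'] left=['W'] right=['F'] parent=N
Step 2 (down 2): INVALID

Answer: 2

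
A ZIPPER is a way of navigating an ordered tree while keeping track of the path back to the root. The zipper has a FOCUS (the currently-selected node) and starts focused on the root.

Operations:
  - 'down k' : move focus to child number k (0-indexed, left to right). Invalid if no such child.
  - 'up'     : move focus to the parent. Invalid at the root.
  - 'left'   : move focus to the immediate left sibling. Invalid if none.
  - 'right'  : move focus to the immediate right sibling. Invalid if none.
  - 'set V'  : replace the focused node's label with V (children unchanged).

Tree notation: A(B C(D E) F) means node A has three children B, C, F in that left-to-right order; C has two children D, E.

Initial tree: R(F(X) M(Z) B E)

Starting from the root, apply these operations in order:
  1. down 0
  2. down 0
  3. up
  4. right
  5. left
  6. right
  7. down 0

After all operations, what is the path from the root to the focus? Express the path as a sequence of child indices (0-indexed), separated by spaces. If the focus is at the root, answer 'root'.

Answer: 1 0

Derivation:
Step 1 (down 0): focus=F path=0 depth=1 children=['X'] left=[] right=['M', 'B', 'E'] parent=R
Step 2 (down 0): focus=X path=0/0 depth=2 children=[] left=[] right=[] parent=F
Step 3 (up): focus=F path=0 depth=1 children=['X'] left=[] right=['M', 'B', 'E'] parent=R
Step 4 (right): focus=M path=1 depth=1 children=['Z'] left=['F'] right=['B', 'E'] parent=R
Step 5 (left): focus=F path=0 depth=1 children=['X'] left=[] right=['M', 'B', 'E'] parent=R
Step 6 (right): focus=M path=1 depth=1 children=['Z'] left=['F'] right=['B', 'E'] parent=R
Step 7 (down 0): focus=Z path=1/0 depth=2 children=[] left=[] right=[] parent=M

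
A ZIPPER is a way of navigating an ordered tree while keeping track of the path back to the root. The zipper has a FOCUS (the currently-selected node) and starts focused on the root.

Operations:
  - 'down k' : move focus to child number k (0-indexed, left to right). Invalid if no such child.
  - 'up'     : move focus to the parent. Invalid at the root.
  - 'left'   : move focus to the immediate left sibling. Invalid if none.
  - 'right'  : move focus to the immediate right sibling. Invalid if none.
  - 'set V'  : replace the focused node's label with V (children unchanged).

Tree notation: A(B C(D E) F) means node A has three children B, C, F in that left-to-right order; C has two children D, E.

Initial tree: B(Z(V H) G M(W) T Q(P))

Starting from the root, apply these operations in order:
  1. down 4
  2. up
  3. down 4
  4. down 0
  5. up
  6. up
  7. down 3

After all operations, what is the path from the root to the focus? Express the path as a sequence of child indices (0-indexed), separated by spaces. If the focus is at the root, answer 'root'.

Answer: 3

Derivation:
Step 1 (down 4): focus=Q path=4 depth=1 children=['P'] left=['Z', 'G', 'M', 'T'] right=[] parent=B
Step 2 (up): focus=B path=root depth=0 children=['Z', 'G', 'M', 'T', 'Q'] (at root)
Step 3 (down 4): focus=Q path=4 depth=1 children=['P'] left=['Z', 'G', 'M', 'T'] right=[] parent=B
Step 4 (down 0): focus=P path=4/0 depth=2 children=[] left=[] right=[] parent=Q
Step 5 (up): focus=Q path=4 depth=1 children=['P'] left=['Z', 'G', 'M', 'T'] right=[] parent=B
Step 6 (up): focus=B path=root depth=0 children=['Z', 'G', 'M', 'T', 'Q'] (at root)
Step 7 (down 3): focus=T path=3 depth=1 children=[] left=['Z', 'G', 'M'] right=['Q'] parent=B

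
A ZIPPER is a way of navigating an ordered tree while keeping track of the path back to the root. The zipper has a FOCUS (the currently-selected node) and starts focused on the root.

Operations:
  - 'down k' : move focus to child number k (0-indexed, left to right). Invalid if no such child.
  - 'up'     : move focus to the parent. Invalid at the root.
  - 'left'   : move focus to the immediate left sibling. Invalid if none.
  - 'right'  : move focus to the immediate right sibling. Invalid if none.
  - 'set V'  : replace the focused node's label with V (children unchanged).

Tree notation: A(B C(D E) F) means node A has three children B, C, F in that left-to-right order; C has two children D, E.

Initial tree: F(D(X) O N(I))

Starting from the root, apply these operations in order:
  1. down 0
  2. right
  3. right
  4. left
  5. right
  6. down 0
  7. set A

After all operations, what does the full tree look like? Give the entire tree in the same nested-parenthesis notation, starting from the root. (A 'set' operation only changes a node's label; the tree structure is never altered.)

Answer: F(D(X) O N(A))

Derivation:
Step 1 (down 0): focus=D path=0 depth=1 children=['X'] left=[] right=['O', 'N'] parent=F
Step 2 (right): focus=O path=1 depth=1 children=[] left=['D'] right=['N'] parent=F
Step 3 (right): focus=N path=2 depth=1 children=['I'] left=['D', 'O'] right=[] parent=F
Step 4 (left): focus=O path=1 depth=1 children=[] left=['D'] right=['N'] parent=F
Step 5 (right): focus=N path=2 depth=1 children=['I'] left=['D', 'O'] right=[] parent=F
Step 6 (down 0): focus=I path=2/0 depth=2 children=[] left=[] right=[] parent=N
Step 7 (set A): focus=A path=2/0 depth=2 children=[] left=[] right=[] parent=N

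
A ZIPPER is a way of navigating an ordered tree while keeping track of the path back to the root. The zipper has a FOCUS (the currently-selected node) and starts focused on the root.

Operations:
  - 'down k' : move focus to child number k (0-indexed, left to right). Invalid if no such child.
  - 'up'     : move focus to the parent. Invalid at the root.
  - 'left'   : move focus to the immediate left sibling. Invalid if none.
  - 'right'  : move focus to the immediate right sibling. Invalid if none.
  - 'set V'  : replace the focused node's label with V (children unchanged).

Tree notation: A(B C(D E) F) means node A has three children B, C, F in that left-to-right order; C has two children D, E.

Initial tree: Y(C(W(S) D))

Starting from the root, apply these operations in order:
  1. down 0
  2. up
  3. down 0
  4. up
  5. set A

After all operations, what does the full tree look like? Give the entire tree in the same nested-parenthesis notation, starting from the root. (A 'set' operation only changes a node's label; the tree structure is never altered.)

Step 1 (down 0): focus=C path=0 depth=1 children=['W', 'D'] left=[] right=[] parent=Y
Step 2 (up): focus=Y path=root depth=0 children=['C'] (at root)
Step 3 (down 0): focus=C path=0 depth=1 children=['W', 'D'] left=[] right=[] parent=Y
Step 4 (up): focus=Y path=root depth=0 children=['C'] (at root)
Step 5 (set A): focus=A path=root depth=0 children=['C'] (at root)

Answer: A(C(W(S) D))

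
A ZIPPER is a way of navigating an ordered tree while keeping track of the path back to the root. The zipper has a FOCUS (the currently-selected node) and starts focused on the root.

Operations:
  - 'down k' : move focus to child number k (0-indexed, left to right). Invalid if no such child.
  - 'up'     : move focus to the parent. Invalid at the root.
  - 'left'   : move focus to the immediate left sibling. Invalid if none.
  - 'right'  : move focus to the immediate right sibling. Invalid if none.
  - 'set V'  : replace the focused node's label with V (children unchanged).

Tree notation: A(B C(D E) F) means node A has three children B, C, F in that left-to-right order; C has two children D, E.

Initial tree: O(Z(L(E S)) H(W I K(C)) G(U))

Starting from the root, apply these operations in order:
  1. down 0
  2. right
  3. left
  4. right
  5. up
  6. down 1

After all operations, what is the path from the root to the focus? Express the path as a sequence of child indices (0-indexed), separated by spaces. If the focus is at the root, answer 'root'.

Step 1 (down 0): focus=Z path=0 depth=1 children=['L'] left=[] right=['H', 'G'] parent=O
Step 2 (right): focus=H path=1 depth=1 children=['W', 'I', 'K'] left=['Z'] right=['G'] parent=O
Step 3 (left): focus=Z path=0 depth=1 children=['L'] left=[] right=['H', 'G'] parent=O
Step 4 (right): focus=H path=1 depth=1 children=['W', 'I', 'K'] left=['Z'] right=['G'] parent=O
Step 5 (up): focus=O path=root depth=0 children=['Z', 'H', 'G'] (at root)
Step 6 (down 1): focus=H path=1 depth=1 children=['W', 'I', 'K'] left=['Z'] right=['G'] parent=O

Answer: 1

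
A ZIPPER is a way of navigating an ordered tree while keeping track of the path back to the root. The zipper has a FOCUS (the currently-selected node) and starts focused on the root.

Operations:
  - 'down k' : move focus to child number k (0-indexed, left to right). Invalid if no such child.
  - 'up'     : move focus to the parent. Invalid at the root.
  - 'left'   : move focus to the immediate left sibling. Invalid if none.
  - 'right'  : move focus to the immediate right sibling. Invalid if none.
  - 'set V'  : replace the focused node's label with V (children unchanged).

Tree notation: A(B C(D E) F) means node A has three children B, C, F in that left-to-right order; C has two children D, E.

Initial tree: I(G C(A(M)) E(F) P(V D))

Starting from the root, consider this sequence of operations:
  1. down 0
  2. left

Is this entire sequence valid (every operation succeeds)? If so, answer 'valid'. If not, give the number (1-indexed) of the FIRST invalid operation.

Answer: 2

Derivation:
Step 1 (down 0): focus=G path=0 depth=1 children=[] left=[] right=['C', 'E', 'P'] parent=I
Step 2 (left): INVALID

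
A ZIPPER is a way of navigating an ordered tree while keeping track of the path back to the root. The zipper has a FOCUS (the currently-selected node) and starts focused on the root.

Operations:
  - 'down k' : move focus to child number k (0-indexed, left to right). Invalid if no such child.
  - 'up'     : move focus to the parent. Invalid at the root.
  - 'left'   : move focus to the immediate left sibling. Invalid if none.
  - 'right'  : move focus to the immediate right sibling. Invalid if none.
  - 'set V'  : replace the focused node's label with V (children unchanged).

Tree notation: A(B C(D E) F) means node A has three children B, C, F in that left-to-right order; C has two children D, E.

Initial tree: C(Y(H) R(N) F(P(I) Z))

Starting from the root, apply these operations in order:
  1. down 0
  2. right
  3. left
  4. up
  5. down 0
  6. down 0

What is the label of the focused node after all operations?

Answer: H

Derivation:
Step 1 (down 0): focus=Y path=0 depth=1 children=['H'] left=[] right=['R', 'F'] parent=C
Step 2 (right): focus=R path=1 depth=1 children=['N'] left=['Y'] right=['F'] parent=C
Step 3 (left): focus=Y path=0 depth=1 children=['H'] left=[] right=['R', 'F'] parent=C
Step 4 (up): focus=C path=root depth=0 children=['Y', 'R', 'F'] (at root)
Step 5 (down 0): focus=Y path=0 depth=1 children=['H'] left=[] right=['R', 'F'] parent=C
Step 6 (down 0): focus=H path=0/0 depth=2 children=[] left=[] right=[] parent=Y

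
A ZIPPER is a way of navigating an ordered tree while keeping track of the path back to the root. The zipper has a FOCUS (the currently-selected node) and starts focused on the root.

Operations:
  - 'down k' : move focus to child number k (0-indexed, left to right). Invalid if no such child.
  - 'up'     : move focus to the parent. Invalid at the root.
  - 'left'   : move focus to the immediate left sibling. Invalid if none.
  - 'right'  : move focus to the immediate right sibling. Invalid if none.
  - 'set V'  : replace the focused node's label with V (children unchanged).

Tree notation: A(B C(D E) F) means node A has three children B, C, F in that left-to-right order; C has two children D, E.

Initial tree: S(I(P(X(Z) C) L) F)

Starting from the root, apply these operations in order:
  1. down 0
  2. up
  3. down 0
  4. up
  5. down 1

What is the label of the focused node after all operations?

Step 1 (down 0): focus=I path=0 depth=1 children=['P', 'L'] left=[] right=['F'] parent=S
Step 2 (up): focus=S path=root depth=0 children=['I', 'F'] (at root)
Step 3 (down 0): focus=I path=0 depth=1 children=['P', 'L'] left=[] right=['F'] parent=S
Step 4 (up): focus=S path=root depth=0 children=['I', 'F'] (at root)
Step 5 (down 1): focus=F path=1 depth=1 children=[] left=['I'] right=[] parent=S

Answer: F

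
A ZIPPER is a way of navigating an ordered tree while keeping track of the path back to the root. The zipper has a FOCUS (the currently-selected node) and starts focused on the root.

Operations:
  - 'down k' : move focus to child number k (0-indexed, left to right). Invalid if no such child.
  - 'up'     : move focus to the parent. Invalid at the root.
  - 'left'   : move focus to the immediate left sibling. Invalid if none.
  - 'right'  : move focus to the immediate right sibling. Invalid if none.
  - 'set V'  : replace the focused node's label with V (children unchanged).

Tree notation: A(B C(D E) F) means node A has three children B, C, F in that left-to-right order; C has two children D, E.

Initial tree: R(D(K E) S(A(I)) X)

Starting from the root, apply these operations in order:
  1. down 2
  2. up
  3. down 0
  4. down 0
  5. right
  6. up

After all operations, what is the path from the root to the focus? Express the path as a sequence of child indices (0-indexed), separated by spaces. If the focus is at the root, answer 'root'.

Step 1 (down 2): focus=X path=2 depth=1 children=[] left=['D', 'S'] right=[] parent=R
Step 2 (up): focus=R path=root depth=0 children=['D', 'S', 'X'] (at root)
Step 3 (down 0): focus=D path=0 depth=1 children=['K', 'E'] left=[] right=['S', 'X'] parent=R
Step 4 (down 0): focus=K path=0/0 depth=2 children=[] left=[] right=['E'] parent=D
Step 5 (right): focus=E path=0/1 depth=2 children=[] left=['K'] right=[] parent=D
Step 6 (up): focus=D path=0 depth=1 children=['K', 'E'] left=[] right=['S', 'X'] parent=R

Answer: 0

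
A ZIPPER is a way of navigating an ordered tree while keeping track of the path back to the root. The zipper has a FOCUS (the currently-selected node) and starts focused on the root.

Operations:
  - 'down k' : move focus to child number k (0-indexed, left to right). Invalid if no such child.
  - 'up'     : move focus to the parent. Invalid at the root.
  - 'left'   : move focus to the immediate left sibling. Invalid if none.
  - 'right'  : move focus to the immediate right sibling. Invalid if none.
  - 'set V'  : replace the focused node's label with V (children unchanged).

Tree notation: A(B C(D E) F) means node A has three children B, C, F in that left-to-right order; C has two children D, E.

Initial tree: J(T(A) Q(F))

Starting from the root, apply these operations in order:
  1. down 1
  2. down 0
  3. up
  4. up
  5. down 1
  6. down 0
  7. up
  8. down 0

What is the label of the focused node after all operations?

Step 1 (down 1): focus=Q path=1 depth=1 children=['F'] left=['T'] right=[] parent=J
Step 2 (down 0): focus=F path=1/0 depth=2 children=[] left=[] right=[] parent=Q
Step 3 (up): focus=Q path=1 depth=1 children=['F'] left=['T'] right=[] parent=J
Step 4 (up): focus=J path=root depth=0 children=['T', 'Q'] (at root)
Step 5 (down 1): focus=Q path=1 depth=1 children=['F'] left=['T'] right=[] parent=J
Step 6 (down 0): focus=F path=1/0 depth=2 children=[] left=[] right=[] parent=Q
Step 7 (up): focus=Q path=1 depth=1 children=['F'] left=['T'] right=[] parent=J
Step 8 (down 0): focus=F path=1/0 depth=2 children=[] left=[] right=[] parent=Q

Answer: F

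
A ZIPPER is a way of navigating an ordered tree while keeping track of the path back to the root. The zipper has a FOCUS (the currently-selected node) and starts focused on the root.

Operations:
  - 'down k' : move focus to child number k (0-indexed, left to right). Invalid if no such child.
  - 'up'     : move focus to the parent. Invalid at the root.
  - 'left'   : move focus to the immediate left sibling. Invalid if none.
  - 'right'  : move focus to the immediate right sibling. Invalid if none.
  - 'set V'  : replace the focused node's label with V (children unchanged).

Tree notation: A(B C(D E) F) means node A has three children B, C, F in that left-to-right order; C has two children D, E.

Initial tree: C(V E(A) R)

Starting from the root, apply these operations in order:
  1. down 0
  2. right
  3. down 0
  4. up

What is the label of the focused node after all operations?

Answer: E

Derivation:
Step 1 (down 0): focus=V path=0 depth=1 children=[] left=[] right=['E', 'R'] parent=C
Step 2 (right): focus=E path=1 depth=1 children=['A'] left=['V'] right=['R'] parent=C
Step 3 (down 0): focus=A path=1/0 depth=2 children=[] left=[] right=[] parent=E
Step 4 (up): focus=E path=1 depth=1 children=['A'] left=['V'] right=['R'] parent=C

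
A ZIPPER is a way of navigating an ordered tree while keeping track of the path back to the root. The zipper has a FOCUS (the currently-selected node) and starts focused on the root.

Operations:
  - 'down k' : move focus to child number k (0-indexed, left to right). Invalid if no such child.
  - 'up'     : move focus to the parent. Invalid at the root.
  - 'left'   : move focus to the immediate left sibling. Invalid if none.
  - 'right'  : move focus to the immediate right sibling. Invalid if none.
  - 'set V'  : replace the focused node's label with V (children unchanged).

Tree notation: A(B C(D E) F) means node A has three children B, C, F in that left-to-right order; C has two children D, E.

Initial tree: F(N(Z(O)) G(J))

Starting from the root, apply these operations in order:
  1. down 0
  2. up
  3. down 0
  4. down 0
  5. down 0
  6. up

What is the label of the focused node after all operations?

Step 1 (down 0): focus=N path=0 depth=1 children=['Z'] left=[] right=['G'] parent=F
Step 2 (up): focus=F path=root depth=0 children=['N', 'G'] (at root)
Step 3 (down 0): focus=N path=0 depth=1 children=['Z'] left=[] right=['G'] parent=F
Step 4 (down 0): focus=Z path=0/0 depth=2 children=['O'] left=[] right=[] parent=N
Step 5 (down 0): focus=O path=0/0/0 depth=3 children=[] left=[] right=[] parent=Z
Step 6 (up): focus=Z path=0/0 depth=2 children=['O'] left=[] right=[] parent=N

Answer: Z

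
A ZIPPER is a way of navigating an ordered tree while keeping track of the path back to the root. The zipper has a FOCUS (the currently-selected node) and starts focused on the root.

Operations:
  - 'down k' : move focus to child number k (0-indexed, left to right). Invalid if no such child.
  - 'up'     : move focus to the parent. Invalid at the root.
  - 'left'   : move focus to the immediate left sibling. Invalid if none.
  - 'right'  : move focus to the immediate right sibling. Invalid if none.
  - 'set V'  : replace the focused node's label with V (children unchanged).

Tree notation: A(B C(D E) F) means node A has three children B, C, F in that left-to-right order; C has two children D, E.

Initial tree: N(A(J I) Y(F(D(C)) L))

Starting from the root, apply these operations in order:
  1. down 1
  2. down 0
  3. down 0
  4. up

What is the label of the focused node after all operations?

Answer: F

Derivation:
Step 1 (down 1): focus=Y path=1 depth=1 children=['F', 'L'] left=['A'] right=[] parent=N
Step 2 (down 0): focus=F path=1/0 depth=2 children=['D'] left=[] right=['L'] parent=Y
Step 3 (down 0): focus=D path=1/0/0 depth=3 children=['C'] left=[] right=[] parent=F
Step 4 (up): focus=F path=1/0 depth=2 children=['D'] left=[] right=['L'] parent=Y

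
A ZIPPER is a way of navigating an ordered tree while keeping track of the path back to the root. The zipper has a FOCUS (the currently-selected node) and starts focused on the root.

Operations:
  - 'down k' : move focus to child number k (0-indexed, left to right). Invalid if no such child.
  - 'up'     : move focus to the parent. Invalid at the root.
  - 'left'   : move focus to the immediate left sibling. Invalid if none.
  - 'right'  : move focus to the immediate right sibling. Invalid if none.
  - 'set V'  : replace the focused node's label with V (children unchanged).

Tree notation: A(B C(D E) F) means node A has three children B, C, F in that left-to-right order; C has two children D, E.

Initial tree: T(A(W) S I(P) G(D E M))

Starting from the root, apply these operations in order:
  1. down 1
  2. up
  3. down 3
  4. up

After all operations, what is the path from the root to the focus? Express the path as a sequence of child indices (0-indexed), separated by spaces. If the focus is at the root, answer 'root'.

Answer: root

Derivation:
Step 1 (down 1): focus=S path=1 depth=1 children=[] left=['A'] right=['I', 'G'] parent=T
Step 2 (up): focus=T path=root depth=0 children=['A', 'S', 'I', 'G'] (at root)
Step 3 (down 3): focus=G path=3 depth=1 children=['D', 'E', 'M'] left=['A', 'S', 'I'] right=[] parent=T
Step 4 (up): focus=T path=root depth=0 children=['A', 'S', 'I', 'G'] (at root)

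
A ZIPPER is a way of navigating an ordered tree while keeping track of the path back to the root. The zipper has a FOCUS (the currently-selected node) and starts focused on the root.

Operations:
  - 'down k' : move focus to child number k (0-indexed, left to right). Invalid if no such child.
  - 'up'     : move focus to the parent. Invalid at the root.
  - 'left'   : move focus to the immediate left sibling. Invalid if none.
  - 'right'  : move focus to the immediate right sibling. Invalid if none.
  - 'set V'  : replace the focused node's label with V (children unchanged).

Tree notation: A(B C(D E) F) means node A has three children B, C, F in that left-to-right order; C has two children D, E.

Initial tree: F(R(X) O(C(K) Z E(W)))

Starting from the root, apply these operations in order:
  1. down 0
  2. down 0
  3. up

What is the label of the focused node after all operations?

Answer: R

Derivation:
Step 1 (down 0): focus=R path=0 depth=1 children=['X'] left=[] right=['O'] parent=F
Step 2 (down 0): focus=X path=0/0 depth=2 children=[] left=[] right=[] parent=R
Step 3 (up): focus=R path=0 depth=1 children=['X'] left=[] right=['O'] parent=F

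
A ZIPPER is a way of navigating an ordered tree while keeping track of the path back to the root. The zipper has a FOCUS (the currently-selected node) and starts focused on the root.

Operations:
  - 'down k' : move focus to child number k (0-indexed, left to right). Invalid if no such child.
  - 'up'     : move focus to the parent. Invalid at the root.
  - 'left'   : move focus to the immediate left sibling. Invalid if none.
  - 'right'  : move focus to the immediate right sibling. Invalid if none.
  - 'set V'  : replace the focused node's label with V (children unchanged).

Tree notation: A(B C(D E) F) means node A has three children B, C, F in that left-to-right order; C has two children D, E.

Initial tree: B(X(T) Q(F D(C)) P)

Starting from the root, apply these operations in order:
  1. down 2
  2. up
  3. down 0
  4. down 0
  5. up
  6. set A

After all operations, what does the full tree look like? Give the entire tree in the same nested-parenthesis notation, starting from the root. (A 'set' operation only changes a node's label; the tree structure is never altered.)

Answer: B(A(T) Q(F D(C)) P)

Derivation:
Step 1 (down 2): focus=P path=2 depth=1 children=[] left=['X', 'Q'] right=[] parent=B
Step 2 (up): focus=B path=root depth=0 children=['X', 'Q', 'P'] (at root)
Step 3 (down 0): focus=X path=0 depth=1 children=['T'] left=[] right=['Q', 'P'] parent=B
Step 4 (down 0): focus=T path=0/0 depth=2 children=[] left=[] right=[] parent=X
Step 5 (up): focus=X path=0 depth=1 children=['T'] left=[] right=['Q', 'P'] parent=B
Step 6 (set A): focus=A path=0 depth=1 children=['T'] left=[] right=['Q', 'P'] parent=B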